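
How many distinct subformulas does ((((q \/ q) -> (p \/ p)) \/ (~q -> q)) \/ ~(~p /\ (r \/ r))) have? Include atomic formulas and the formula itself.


Formula: ((((q \/ q) -> (p \/ p)) \/ (~q -> q)) \/ ~(~p /\ (r \/ r)))
Subformulas found:
  1. q
  2. r
  3. p
  4. ~p
  5. ~q
  6. (p \/ p)
  7. (r \/ r)
  8. (q \/ q)
  9. (~q -> q)
  10. (~p /\ (r \/ r))
  11. ~(~p /\ (r \/ r))
  12. ((q \/ q) -> (p \/ p))
  13. (((q \/ q) -> (p \/ p)) \/ (~q -> q))
  14. ((((q \/ q) -> (p \/ p)) \/ (~q -> q)) \/ ~(~p /\ (r \/ r)))
Total distinct subformulas = 14

14


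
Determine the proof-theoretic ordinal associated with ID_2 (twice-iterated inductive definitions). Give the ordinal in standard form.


The proof-theoretic ordinal of ID_2 (twice-iterated inductive definitions) is a standard result in ordinal analysis.
This ordinal is the supremum of order types of primitive recursive well-orderings
that the theory can prove to be well-ordered.
For ID_2 (twice-iterated inductive definitions), the proof-theoretic ordinal is psi_0(epsilon_{Omega_2+1}).

psi_0(epsilon_{Omega_2+1})


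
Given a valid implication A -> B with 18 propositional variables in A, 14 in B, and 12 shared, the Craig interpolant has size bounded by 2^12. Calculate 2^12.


Shared atoms = 12
Craig interpolant size bound = 2^12
= 4096

4096


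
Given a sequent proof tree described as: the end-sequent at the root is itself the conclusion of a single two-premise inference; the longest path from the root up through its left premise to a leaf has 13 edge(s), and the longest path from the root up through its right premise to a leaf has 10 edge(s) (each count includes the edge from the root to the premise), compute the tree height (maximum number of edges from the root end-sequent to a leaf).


Longest path through the left premise: 13 edges (measured from the branching sequent)
Longest path through the right premise: 10 edges
Height of the subtree rooted at the branching sequent: max(13, 10) = 13
The branching sequent is the root itself.
Total height = 13

13


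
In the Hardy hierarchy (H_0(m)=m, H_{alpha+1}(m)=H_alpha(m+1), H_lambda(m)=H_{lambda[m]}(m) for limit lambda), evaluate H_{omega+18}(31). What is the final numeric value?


H_{omega+18}(31):
Unwind the 18 successor steps: H_{omega+18}(31) = H_omega(31+18) = H_omega(49).
H_omega(m) = H_m(m) = m + m = 2m.
Result = 2 * 49 = 98

98


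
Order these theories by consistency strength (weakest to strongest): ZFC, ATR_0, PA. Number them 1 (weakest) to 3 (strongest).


Ordering by consistency strength:
1. PA
2. ATR_0
3. ZFC


ZFC=3, ATR_0=2, PA=1


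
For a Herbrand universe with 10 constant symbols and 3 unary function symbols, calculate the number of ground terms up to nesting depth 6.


Herbrand terms by depth:
Depth 0: 10 constants
Depth 1: 30 new terms (running total: 40)
Depth 2: 90 new terms (running total: 130)
Depth 3: 270 new terms (running total: 400)
Depth 4: 810 new terms (running total: 1210)
Depth 5: 2430 new terms (running total: 3640)
Depth 6: 7290 new terms (running total: 10930)
Total distinct ground terms = 10930

10930


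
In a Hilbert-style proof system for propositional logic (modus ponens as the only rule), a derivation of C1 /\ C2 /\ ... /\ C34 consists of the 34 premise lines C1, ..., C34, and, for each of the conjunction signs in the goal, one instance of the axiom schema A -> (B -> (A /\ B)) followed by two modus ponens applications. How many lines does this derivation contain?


Conjoining 34 premises:
- 34 premise lines
- the goal has 33 conjunction signs; each costs 1 axiom instance + 2 MP = 3 lines: 3 * 33 = 99
Total = 34 + 99 = 133 lines.

133


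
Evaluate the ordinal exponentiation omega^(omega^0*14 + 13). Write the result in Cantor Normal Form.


omega^(omega^0*14 + 13):
omega^0 = 1, so the exponent is 14 + 13 = 27 (finite ordinal addition).
Result = omega^27, already a single CNF term.

omega^27


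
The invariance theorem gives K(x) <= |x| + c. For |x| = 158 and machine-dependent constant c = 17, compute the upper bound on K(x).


K(x) <= |x| + c = 158 + 17 = 175

175


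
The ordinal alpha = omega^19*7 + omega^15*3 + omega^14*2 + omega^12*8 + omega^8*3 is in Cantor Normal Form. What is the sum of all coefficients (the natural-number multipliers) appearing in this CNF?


CNF: omega^19*7 + omega^15*3 + omega^14*2 + omega^12*8 + omega^8*3
Coefficients: 7 + 3 + 2 + 8 + 3 = 23

23


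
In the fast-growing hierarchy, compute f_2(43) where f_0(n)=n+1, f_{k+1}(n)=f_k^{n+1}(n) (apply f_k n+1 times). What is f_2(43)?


f_2(43) = f_1^44(43)
f_1(m) = 2m + 1.
Iterating: f_1^k(n) = 2^k*(n+1) - 1.
f_2(43) = 2^44*(43+1) - 1 = 17592186044416*44 - 1 = 774056185954303

774056185954303


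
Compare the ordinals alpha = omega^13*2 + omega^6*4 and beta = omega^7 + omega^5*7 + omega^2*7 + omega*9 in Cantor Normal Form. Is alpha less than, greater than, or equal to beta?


Compare term by term from highest exponent:
alpha = omega^13*2 + omega^6*4
beta = omega^7 + omega^5*7 + omega^2*7 + omega*9
Term 1: alpha has omega^13*2, beta has omega^7*1
Term 2: alpha has omega^6*4, beta has omega^5*7
Term 3: alpha has omega^0*0, beta has omega^2*7
Term 4: alpha has omega^0*0, beta has omega^1*9
Result: alpha > beta

alpha > beta


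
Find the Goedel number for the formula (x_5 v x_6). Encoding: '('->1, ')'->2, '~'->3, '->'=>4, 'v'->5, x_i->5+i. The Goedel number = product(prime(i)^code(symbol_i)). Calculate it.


Formula: (x_5 v x_6)
Symbol codes: [1, 10, 5, 11, 2]
Primes: [2, 3, 5, 7, 11]
p_1^1 = 2^1 = 2
p_2^10 = 3^10 = 59049
p_3^5 = 5^5 = 3125
p_4^11 = 7^11 = 1977326743
p_5^2 = 11^2 = 121
Product = 88299119928351543750

88299119928351543750


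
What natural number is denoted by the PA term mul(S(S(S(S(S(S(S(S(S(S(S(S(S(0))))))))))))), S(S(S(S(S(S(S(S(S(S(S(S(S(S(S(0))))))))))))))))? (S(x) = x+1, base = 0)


mul(S^13(0), S^15(0)):
S^13(0) = 13
S^15(0) = 15
13 * 15 = 195

195


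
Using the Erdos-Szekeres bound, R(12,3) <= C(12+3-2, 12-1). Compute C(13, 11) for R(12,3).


R(12,3) <= C(12+3-2, 12-1) = C(13, 11)
C(13, 11) = 13! / (11! * 2!)
= 78

78


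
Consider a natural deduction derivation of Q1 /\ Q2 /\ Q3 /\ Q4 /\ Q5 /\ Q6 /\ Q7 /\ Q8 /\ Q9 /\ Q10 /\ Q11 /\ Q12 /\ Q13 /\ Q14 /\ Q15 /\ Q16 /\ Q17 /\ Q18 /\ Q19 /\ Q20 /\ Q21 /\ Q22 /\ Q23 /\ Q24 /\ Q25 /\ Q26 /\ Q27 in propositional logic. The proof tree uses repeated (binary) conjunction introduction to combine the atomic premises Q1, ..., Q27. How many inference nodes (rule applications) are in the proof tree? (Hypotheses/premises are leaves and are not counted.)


The target conjunction has 27 conjuncts, i.e. 26 binary /\ connectives.
Each conjunction-intro joins two pieces, so 27 atoms require 27-1 = 26 applications.
Total inference nodes = 26

26


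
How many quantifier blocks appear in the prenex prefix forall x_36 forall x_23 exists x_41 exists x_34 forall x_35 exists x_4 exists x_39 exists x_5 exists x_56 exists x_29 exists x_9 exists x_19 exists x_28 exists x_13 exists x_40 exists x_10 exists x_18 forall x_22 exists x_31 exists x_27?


Alternations = 5.
Blocks = alternations + 1 = 6

6


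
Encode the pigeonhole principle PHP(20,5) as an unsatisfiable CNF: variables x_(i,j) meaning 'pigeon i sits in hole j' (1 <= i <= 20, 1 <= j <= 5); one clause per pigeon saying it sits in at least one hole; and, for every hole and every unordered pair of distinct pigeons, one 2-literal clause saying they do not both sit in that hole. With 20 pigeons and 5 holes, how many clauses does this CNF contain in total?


PHP(20,5): 20 pigeons, 5 holes, 20*5 = 100 variables.
- pigeon clauses: one per pigeon -> 20 clauses
- hole clauses: 5 holes * C(20,2) = 5 * 190 -> 950 clauses
Total clauses = 20 + 950 = 970

970


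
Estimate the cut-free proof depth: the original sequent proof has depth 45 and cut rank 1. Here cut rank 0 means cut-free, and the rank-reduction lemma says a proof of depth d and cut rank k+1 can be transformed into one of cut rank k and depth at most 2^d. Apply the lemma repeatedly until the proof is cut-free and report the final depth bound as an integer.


Each rank reduction sends depth d to at most 2^d; cut rank r needs r reductions.
2_0(45) = 45
2_1(45) = 2^45 = 35184372088832
Cut-free depth bound = 35184372088832

35184372088832


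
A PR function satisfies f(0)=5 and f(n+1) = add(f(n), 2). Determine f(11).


f(0) = 5
f(1) = add(f(0), 2) = add(5, 2) = 7
f(2) = add(f(1), 2) = add(7, 2) = 9
f(3) = add(f(2), 2) = add(9, 2) = 11
f(4) = add(f(3), 2) = add(11, 2) = 13
f(5) = add(f(4), 2) = add(13, 2) = 15
f(6) = add(f(5), 2) = add(15, 2) = 17
f(7) = add(f(6), 2) = add(17, 2) = 19
f(8) = add(f(7), 2) = add(19, 2) = 21
f(9) = add(f(8), 2) = add(21, 2) = 23
f(10) = add(f(9), 2) = add(23, 2) = 25
f(11) = add(f(10), 2) = add(25, 2) = 27


27


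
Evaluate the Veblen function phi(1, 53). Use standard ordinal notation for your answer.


phi(1, 53):
phi(1, beta) = epsilon_beta (the beta-th epsilon number).
phi(1, 53) = epsilon_53

epsilon_53


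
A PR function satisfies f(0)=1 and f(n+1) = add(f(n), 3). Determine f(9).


f(0) = 1
f(1) = add(f(0), 3) = add(1, 3) = 4
f(2) = add(f(1), 3) = add(4, 3) = 7
f(3) = add(f(2), 3) = add(7, 3) = 10
f(4) = add(f(3), 3) = add(10, 3) = 13
f(5) = add(f(4), 3) = add(13, 3) = 16
f(6) = add(f(5), 3) = add(16, 3) = 19
f(7) = add(f(6), 3) = add(19, 3) = 22
f(8) = add(f(7), 3) = add(22, 3) = 25
f(9) = add(f(8), 3) = add(25, 3) = 28


28


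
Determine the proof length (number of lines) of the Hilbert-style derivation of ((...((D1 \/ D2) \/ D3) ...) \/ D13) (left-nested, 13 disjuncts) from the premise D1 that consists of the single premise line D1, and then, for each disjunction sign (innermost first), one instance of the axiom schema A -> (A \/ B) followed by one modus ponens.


Building the left-nested 13-ary disjunction from D1:
- 1 premise line (D1)
- 13 disjuncts means 12 disjunction signs; each needs 1 axiom instance + 1 MP = 2 lines: 2 * 12 = 24
Total = 1 + 24 = 25 lines.

25


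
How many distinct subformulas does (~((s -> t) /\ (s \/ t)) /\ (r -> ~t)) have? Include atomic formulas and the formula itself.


Formula: (~((s -> t) /\ (s \/ t)) /\ (r -> ~t))
Subformulas found:
  1. s
  2. r
  3. t
  4. ~t
  5. (s \/ t)
  6. (s -> t)
  7. (r -> ~t)
  8. ((s -> t) /\ (s \/ t))
  9. ~((s -> t) /\ (s \/ t))
  10. (~((s -> t) /\ (s \/ t)) /\ (r -> ~t))
Total distinct subformulas = 10

10


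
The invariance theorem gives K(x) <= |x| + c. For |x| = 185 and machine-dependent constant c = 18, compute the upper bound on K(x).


K(x) <= |x| + c = 185 + 18 = 203

203


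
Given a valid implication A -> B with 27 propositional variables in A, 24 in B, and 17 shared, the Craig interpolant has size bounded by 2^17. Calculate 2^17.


Shared atoms = 17
Craig interpolant size bound = 2^17
= 131072

131072


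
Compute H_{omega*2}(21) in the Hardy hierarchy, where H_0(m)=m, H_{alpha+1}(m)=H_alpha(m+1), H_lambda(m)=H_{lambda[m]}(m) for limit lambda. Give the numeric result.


H_{omega*2}(21):
For the Hardy hierarchy, H_{omega*k}(n) = 2^k * n.
2^2 = 4.
4 * 21 = 84

84


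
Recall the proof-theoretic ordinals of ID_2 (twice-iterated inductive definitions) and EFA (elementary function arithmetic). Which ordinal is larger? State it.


Proof-theoretic ordinal of ID_2 (twice-iterated inductive definitions): psi_0(epsilon_{Omega_2+1})
Proof-theoretic ordinal of EFA (elementary function arithmetic): omega^3
Comparing: omega^3 < psi_0(epsilon_{Omega_2+1}).
The larger ordinal is psi_0(epsilon_{Omega_2+1}) (from ID_2 (twice-iterated inductive definitions)).

psi_0(epsilon_{Omega_2+1})


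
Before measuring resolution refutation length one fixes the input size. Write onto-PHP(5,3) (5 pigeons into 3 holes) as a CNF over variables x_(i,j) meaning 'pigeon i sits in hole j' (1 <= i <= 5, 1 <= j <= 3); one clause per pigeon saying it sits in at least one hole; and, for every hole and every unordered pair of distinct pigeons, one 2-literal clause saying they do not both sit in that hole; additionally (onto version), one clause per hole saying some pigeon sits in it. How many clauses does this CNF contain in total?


onto-PHP(5,3): 5 pigeons, 3 holes, 5*3 = 15 variables.
- pigeon clauses: one per pigeon -> 5 clauses
- hole clauses: 3 holes * C(5,2) = 3 * 10 -> 30 clauses
- onto clauses: one per hole -> 3 clauses
Total clauses = 5 + 30 + 3 = 38

38


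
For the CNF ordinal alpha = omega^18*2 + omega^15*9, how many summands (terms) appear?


CNF: omega^18*2 + omega^15*9
Count the summands separated by '+':
  term 1: omega^18*2
  term 2: omega^15*9
Total terms = 2

2


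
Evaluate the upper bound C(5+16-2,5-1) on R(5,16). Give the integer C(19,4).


R(5,16) <= C(5+16-2, 5-1) = C(19, 4)
C(19, 4) = 19! / (4! * 15!)
= 3876

3876


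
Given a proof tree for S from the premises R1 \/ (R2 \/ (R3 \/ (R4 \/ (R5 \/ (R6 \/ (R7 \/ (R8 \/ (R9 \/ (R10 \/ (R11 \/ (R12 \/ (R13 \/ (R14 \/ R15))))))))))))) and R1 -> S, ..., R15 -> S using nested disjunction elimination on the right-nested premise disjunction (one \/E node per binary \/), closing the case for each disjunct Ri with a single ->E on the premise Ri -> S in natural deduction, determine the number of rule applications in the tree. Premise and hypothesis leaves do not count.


The premise R1 \/ (R2 \/ (R3 \/ (R4 \/ (R5 \/ (R6 \/ (R7 \/ (R8 \/ (R9 \/ (R10 \/ (R11 \/ (R12 \/ (R13 \/ (R14 \/ R15))))))))))))) contains 15 disjuncts, hence 14 binary \/ connectives.
- Each binary \/ is eliminated once: 14 \/E nodes.
- Each of the 15 cases Ri derives S by one ->E with Ri -> S: 15 ->E nodes.
Total = 14 + 15 = 29

29


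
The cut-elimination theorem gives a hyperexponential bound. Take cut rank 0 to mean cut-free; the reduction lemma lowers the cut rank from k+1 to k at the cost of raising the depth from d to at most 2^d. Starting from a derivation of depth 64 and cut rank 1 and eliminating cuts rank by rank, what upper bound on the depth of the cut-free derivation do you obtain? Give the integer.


Each rank reduction sends depth d to at most 2^d; cut rank r needs r reductions.
2_0(64) = 64
2_1(64) = 2^64 = 18446744073709551616
Cut-free depth bound = 18446744073709551616

18446744073709551616


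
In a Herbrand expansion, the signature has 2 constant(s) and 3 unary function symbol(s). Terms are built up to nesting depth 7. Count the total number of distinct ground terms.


Herbrand terms by depth:
Depth 0: 2 constants
Depth 1: 6 new terms (running total: 8)
Depth 2: 18 new terms (running total: 26)
Depth 3: 54 new terms (running total: 80)
Depth 4: 162 new terms (running total: 242)
Depth 5: 486 new terms (running total: 728)
Depth 6: 1458 new terms (running total: 2186)
Depth 7: 4374 new terms (running total: 6560)
Total distinct ground terms = 6560

6560


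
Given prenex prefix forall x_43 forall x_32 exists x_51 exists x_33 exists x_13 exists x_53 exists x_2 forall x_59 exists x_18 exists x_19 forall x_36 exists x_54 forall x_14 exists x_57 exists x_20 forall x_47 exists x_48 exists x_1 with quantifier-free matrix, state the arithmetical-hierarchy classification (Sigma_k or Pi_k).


Leading quantifier is forall, so the class is Pi.
Number of quantifier blocks = alternations + 1 = 9 + 1 = 10.
Classification: Pi_10

Pi_10


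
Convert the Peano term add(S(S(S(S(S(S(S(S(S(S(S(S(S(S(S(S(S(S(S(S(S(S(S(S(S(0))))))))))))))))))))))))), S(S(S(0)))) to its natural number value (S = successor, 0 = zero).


add(S^25(0), S^3(0)):
S^25(0) = 25
S^3(0) = 3
25 + 3 = 28

28


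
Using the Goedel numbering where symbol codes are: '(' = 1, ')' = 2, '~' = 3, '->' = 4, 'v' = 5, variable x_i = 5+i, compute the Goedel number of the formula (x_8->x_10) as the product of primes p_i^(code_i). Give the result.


Formula: (x_8->x_10)
Symbol codes: [1, 13, 4, 15, 2]
Primes: [2, 3, 5, 7, 11]
p_1^1 = 2^1 = 2
p_2^13 = 3^13 = 1594323
p_3^4 = 5^4 = 625
p_4^15 = 7^15 = 4747561509943
p_5^2 = 11^2 = 121
Product = 1144833409519049105336250

1144833409519049105336250


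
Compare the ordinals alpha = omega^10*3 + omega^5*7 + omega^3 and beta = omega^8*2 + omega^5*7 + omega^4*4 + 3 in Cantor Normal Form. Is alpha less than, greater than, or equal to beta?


Compare term by term from highest exponent:
alpha = omega^10*3 + omega^5*7 + omega^3
beta = omega^8*2 + omega^5*7 + omega^4*4 + 3
Term 1: alpha has omega^10*3, beta has omega^8*2
Term 2: alpha has omega^5*7, beta has omega^5*7
Term 3: alpha has omega^3*1, beta has omega^4*4
Term 4: alpha has omega^0*0, beta has omega^0*3
Result: alpha > beta

alpha > beta


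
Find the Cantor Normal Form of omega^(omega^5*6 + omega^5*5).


omega^(omega^5*6 + omega^5*5):
Both terms of the exponent have the same exponent 5, so they merge: omega^5*6 + omega^5*5 = omega^5*(6+5) = omega^5*11.
omega raised to a CNF ordinal is a single CNF term: Result = omega^(omega^5*11)

omega^(omega^5*11)


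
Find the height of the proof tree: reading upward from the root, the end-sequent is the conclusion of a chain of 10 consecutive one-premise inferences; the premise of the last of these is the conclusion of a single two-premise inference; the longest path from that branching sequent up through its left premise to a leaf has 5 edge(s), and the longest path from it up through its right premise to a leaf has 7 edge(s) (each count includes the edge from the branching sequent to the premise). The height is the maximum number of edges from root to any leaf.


Longest path through the left premise: 5 edges (measured from the branching sequent)
Longest path through the right premise: 7 edges
Height of the subtree rooted at the branching sequent: max(5, 7) = 7
The branching sequent sits 10 edges above the root (the chain of one-premise inferences), so height = 7 + 10 = 17

17


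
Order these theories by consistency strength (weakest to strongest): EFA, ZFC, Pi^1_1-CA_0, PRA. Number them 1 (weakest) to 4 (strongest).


Ordering by consistency strength:
1. EFA
2. PRA
3. Pi^1_1-CA_0
4. ZFC


EFA=1, ZFC=4, Pi^1_1-CA_0=3, PRA=2


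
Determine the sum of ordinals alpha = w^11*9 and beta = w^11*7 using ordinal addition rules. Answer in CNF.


Ordinal addition w^11*9 + w^11*7:
Both terms have the same exponent 11.
w^e*c + w^e*d = w^e*(c+d).
Result = w^11*(9+7) = w^11*16

w^11*16


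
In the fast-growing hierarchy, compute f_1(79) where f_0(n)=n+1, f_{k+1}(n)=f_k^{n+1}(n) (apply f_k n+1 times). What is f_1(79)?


f_1(79) = f_0^80(79)
f_0 adds 1 each time, applied 80 times.
f_1(79) = 79 + 80 = 159

159


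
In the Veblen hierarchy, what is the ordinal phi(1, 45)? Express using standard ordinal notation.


phi(1, 45):
phi(1, beta) = epsilon_beta (the beta-th epsilon number).
phi(1, 45) = epsilon_45

epsilon_45


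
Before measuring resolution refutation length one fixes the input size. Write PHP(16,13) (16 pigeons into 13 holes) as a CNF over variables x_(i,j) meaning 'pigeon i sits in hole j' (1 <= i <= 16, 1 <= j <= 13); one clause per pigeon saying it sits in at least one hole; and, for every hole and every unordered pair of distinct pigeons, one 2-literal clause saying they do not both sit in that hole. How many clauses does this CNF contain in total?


PHP(16,13): 16 pigeons, 13 holes, 16*13 = 208 variables.
- pigeon clauses: one per pigeon -> 16 clauses
- hole clauses: 13 holes * C(16,2) = 13 * 120 -> 1560 clauses
Total clauses = 16 + 1560 = 1576

1576


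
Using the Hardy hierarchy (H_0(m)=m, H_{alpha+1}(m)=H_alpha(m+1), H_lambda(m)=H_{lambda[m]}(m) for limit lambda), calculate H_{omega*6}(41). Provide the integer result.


H_{omega*6}(41):
For the Hardy hierarchy, H_{omega*k}(n) = 2^k * n.
2^6 = 64.
64 * 41 = 2624

2624


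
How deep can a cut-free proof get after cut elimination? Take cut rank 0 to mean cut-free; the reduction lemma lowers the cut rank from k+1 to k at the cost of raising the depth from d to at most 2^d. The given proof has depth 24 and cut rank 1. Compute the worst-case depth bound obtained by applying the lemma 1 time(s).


Each rank reduction sends depth d to at most 2^d; cut rank r needs r reductions.
2_0(24) = 24
2_1(24) = 2^24 = 16777216
Cut-free depth bound = 16777216

16777216


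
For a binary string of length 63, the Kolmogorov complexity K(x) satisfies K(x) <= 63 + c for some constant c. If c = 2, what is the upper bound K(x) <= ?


K(x) <= |x| + c = 63 + 2 = 65

65


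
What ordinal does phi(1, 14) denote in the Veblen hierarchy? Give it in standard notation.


phi(1, 14):
phi(1, beta) = epsilon_beta (the beta-th epsilon number).
phi(1, 14) = epsilon_14

epsilon_14


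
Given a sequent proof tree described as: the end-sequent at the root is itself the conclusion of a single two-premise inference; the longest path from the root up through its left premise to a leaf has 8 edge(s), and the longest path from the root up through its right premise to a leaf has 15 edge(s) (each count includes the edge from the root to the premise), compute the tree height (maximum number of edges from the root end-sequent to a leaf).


Longest path through the left premise: 8 edges (measured from the branching sequent)
Longest path through the right premise: 15 edges
Height of the subtree rooted at the branching sequent: max(8, 15) = 15
The branching sequent is the root itself.
Total height = 15

15


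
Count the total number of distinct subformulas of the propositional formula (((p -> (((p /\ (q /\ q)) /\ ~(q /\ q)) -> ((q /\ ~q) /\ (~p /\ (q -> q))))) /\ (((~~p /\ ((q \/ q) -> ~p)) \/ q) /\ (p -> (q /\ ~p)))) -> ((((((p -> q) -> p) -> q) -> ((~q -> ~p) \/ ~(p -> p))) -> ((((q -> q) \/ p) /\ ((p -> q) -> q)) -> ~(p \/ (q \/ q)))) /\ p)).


Formula: (((p -> (((p /\ (q /\ q)) /\ ~(q /\ q)) -> ((q /\ ~q) /\ (~p /\ (q -> q))))) /\ (((~~p /\ ((q \/ q) -> ~p)) \/ q) /\ (p -> (q /\ ~p)))) -> ((((((p -> q) -> p) -> q) -> ((~q -> ~p) \/ ~(p -> p))) -> ((((q -> q) \/ p) /\ ((p -> q) -> q)) -> ~(p \/ (q \/ q)))) /\ p))
Subformulas found:
  1. p
  2. q
  3. ~p
  4. ~q
  5. ~~p
  6. (q /\ q)
  7. (q -> q)
  8. (p -> p)
  9. (p -> q)
  10. (q \/ q)
  11. (q /\ ~q)
  12. ~(p -> p)
  13. ~(q /\ q)
  14. (q /\ ~p)
  15. (~q -> ~p)
  16. ((q -> q) \/ p)
  17. (p \/ (q \/ q))
  18. (p /\ (q /\ q))
  19. ((p -> q) -> p)
  20. ((p -> q) -> q)
  21. (~p /\ (q -> q))
  22. (p -> (q /\ ~p))
  23. ~(p \/ (q \/ q))
  24. ((q \/ q) -> ~p)
  25. (((p -> q) -> p) -> q)
  26. ((~q -> ~p) \/ ~(p -> p))
  27. (~~p /\ ((q \/ q) -> ~p))
  28. ((p /\ (q /\ q)) /\ ~(q /\ q))
  29. ((q /\ ~q) /\ (~p /\ (q -> q)))
  30. ((~~p /\ ((q \/ q) -> ~p)) \/ q)
  31. (((q -> q) \/ p) /\ ((p -> q) -> q))
  32. ((((p -> q) -> p) -> q) -> ((~q -> ~p) \/ ~(p -> p)))
  33. (((~~p /\ ((q \/ q) -> ~p)) \/ q) /\ (p -> (q /\ ~p)))
  34. ((((q -> q) \/ p) /\ ((p -> q) -> q)) -> ~(p \/ (q \/ q)))
  35. (((p /\ (q /\ q)) /\ ~(q /\ q)) -> ((q /\ ~q) /\ (~p /\ (q -> q))))
  36. (p -> (((p /\ (q /\ q)) /\ ~(q /\ q)) -> ((q /\ ~q) /\ (~p /\ (q -> q)))))
  37. (((((p -> q) -> p) -> q) -> ((~q -> ~p) \/ ~(p -> p))) -> ((((q -> q) \/ p) /\ ((p -> q) -> q)) -> ~(p \/ (q \/ q))))
  38. ((((((p -> q) -> p) -> q) -> ((~q -> ~p) \/ ~(p -> p))) -> ((((q -> q) \/ p) /\ ((p -> q) -> q)) -> ~(p \/ (q \/ q)))) /\ p)
  39. ((p -> (((p /\ (q /\ q)) /\ ~(q /\ q)) -> ((q /\ ~q) /\ (~p /\ (q -> q))))) /\ (((~~p /\ ((q \/ q) -> ~p)) \/ q) /\ (p -> (q /\ ~p))))
  40. (((p -> (((p /\ (q /\ q)) /\ ~(q /\ q)) -> ((q /\ ~q) /\ (~p /\ (q -> q))))) /\ (((~~p /\ ((q \/ q) -> ~p)) \/ q) /\ (p -> (q /\ ~p)))) -> ((((((p -> q) -> p) -> q) -> ((~q -> ~p) \/ ~(p -> p))) -> ((((q -> q) \/ p) /\ ((p -> q) -> q)) -> ~(p \/ (q \/ q)))) /\ p))
Total distinct subformulas = 40

40


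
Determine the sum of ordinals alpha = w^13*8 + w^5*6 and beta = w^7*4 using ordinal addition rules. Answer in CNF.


Ordinal addition (w^13*8 + w^5*6) + w^7*4:
alpha's leading term has exponent 13 > beta's exponent 7, so it survives.
alpha's tail term has exponent 5 < beta's exponent 7, so it is absorbed by beta.
In ordinal addition, any term followed by a strictly larger-exponent term is absorbed.
Result = w^13*8 + w^7*4

w^13*8 + w^7*4


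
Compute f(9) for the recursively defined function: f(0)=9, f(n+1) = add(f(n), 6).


f(0) = 9
f(1) = add(f(0), 6) = add(9, 6) = 15
f(2) = add(f(1), 6) = add(15, 6) = 21
f(3) = add(f(2), 6) = add(21, 6) = 27
f(4) = add(f(3), 6) = add(27, 6) = 33
f(5) = add(f(4), 6) = add(33, 6) = 39
f(6) = add(f(5), 6) = add(39, 6) = 45
f(7) = add(f(6), 6) = add(45, 6) = 51
f(8) = add(f(7), 6) = add(51, 6) = 57
f(9) = add(f(8), 6) = add(57, 6) = 63


63


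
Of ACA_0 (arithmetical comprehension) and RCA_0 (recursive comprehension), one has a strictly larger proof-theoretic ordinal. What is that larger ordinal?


Proof-theoretic ordinal of ACA_0 (arithmetical comprehension): epsilon_0
Proof-theoretic ordinal of RCA_0 (recursive comprehension): omega^omega
Comparing: omega^omega < epsilon_0.
The larger ordinal is epsilon_0 (from ACA_0 (arithmetical comprehension)).

epsilon_0


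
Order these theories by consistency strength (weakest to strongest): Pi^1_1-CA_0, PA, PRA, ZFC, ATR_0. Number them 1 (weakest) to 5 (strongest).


Ordering by consistency strength:
1. PRA
2. PA
3. ATR_0
4. Pi^1_1-CA_0
5. ZFC


Pi^1_1-CA_0=4, PA=2, PRA=1, ZFC=5, ATR_0=3


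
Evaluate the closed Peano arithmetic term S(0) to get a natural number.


Counting successors applied to 0:
1 applications of S to 0 = 1

1


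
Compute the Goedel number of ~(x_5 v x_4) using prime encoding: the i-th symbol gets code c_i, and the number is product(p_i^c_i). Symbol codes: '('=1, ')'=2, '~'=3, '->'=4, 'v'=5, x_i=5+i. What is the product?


Formula: ~(x_5 v x_4)
Symbol codes: [3, 1, 10, 5, 9, 2]
Primes: [2, 3, 5, 7, 11, 13]
p_1^3 = 2^3 = 8
p_2^1 = 3^1 = 3
p_3^10 = 5^10 = 9765625
p_4^5 = 7^5 = 16807
p_5^9 = 11^9 = 2357947691
p_6^2 = 13^2 = 169
Product = 1569720594470074921875000

1569720594470074921875000


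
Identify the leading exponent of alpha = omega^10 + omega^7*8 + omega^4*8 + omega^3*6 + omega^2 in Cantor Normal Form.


CNF: omega^10 + omega^7*8 + omega^4*8 + omega^3*6 + omega^2
The leading term is omega^10, which has exponent 10.

10


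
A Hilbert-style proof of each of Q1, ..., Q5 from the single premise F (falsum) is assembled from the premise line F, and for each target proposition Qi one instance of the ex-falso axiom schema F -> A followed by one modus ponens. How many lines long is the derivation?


Ex falso, line by line:
- 1 premise line (F)
- 5 targets, each needing 1 axiom instance (F -> Qi) + 1 MP = 2 lines: 2 * 5 = 10
Total = 1 + 10 = 11 lines.

11


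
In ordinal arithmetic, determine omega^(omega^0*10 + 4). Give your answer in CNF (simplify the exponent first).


omega^(omega^0*10 + 4):
omega^0 = 1, so the exponent is 10 + 4 = 14 (finite ordinal addition).
Result = omega^14, already a single CNF term.

omega^14


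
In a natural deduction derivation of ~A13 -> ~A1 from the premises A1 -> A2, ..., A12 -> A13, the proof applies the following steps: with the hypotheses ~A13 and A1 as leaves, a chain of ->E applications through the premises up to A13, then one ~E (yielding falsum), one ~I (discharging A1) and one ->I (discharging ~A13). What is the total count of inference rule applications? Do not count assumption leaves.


From hypothesis A1, 12 ->E steps along the 12 premises yield A13.
~E with hypothesis ~A13 gives falsum (1 node); ~I discharging A1 gives ~A1 (1 node); ->I discharging ~A13 gives the goal (1 node).
Total = 12 + 3 = 15 inference nodes.

15


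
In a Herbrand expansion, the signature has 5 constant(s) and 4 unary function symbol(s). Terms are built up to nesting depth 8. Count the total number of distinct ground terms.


Herbrand terms by depth:
Depth 0: 5 constants
Depth 1: 20 new terms (running total: 25)
Depth 2: 80 new terms (running total: 105)
Depth 3: 320 new terms (running total: 425)
Depth 4: 1280 new terms (running total: 1705)
Depth 5: 5120 new terms (running total: 6825)
Depth 6: 20480 new terms (running total: 27305)
Depth 7: 81920 new terms (running total: 109225)
Depth 8: 327680 new terms (running total: 436905)
Total distinct ground terms = 436905

436905


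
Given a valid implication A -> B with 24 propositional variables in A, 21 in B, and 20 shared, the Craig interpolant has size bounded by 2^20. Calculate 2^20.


Shared atoms = 20
Craig interpolant size bound = 2^20
= 1048576

1048576


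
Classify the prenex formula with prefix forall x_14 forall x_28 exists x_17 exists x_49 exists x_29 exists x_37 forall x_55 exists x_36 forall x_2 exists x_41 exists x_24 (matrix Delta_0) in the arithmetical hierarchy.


Leading quantifier is forall, so the class is Pi.
Number of quantifier blocks = alternations + 1 = 5 + 1 = 6.
Classification: Pi_6

Pi_6


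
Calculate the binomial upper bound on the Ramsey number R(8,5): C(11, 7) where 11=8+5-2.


R(8,5) <= C(8+5-2, 8-1) = C(11, 7)
C(11, 7) = 11! / (7! * 4!)
= 330

330


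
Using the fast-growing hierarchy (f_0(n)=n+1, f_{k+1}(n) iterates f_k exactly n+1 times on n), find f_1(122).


f_1(122) = f_0^123(122)
f_0 adds 1 each time, applied 123 times.
f_1(122) = 122 + 123 = 245

245


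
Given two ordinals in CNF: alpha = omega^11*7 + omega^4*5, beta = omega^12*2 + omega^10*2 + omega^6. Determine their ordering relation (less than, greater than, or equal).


Compare term by term from highest exponent:
alpha = omega^11*7 + omega^4*5
beta = omega^12*2 + omega^10*2 + omega^6
Term 1: alpha has omega^11*7, beta has omega^12*2
Term 2: alpha has omega^4*5, beta has omega^10*2
Term 3: alpha has omega^0*0, beta has omega^6*1
Result: alpha < beta

alpha < beta


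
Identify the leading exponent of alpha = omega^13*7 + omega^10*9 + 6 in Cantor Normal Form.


CNF: omega^13*7 + omega^10*9 + 6
The leading term is omega^13*7, which has exponent 13.

13


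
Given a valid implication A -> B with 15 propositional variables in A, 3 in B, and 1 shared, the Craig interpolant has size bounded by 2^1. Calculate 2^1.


Shared atoms = 1
Craig interpolant size bound = 2^1
= 2

2


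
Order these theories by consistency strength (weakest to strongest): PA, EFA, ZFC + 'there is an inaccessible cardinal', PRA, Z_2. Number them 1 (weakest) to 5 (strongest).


Ordering by consistency strength:
1. EFA
2. PRA
3. PA
4. Z_2
5. ZFC + 'there is an inaccessible cardinal'


PA=3, EFA=1, ZFC + 'there is an inaccessible cardinal'=5, PRA=2, Z_2=4


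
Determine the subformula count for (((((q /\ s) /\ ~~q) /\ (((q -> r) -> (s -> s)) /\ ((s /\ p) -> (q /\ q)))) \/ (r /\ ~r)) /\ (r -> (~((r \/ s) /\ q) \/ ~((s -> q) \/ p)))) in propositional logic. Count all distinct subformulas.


Formula: (((((q /\ s) /\ ~~q) /\ (((q -> r) -> (s -> s)) /\ ((s /\ p) -> (q /\ q)))) \/ (r /\ ~r)) /\ (r -> (~((r \/ s) /\ q) \/ ~((s -> q) \/ p))))
Subformulas found:
  1. r
  2. q
  3. s
  4. p
  5. ~r
  6. ~q
  7. ~~q
  8. (s /\ p)
  9. (r \/ s)
  10. (q /\ q)
  11. (q /\ s)
  12. (s -> q)
  13. (q -> r)
  14. (s -> s)
  15. (r /\ ~r)
  16. ((r \/ s) /\ q)
  17. ((s -> q) \/ p)
  18. ~((r \/ s) /\ q)
  19. ~((s -> q) \/ p)
  20. ((q /\ s) /\ ~~q)
  21. ((q -> r) -> (s -> s))
  22. ((s /\ p) -> (q /\ q))
  23. (~((r \/ s) /\ q) \/ ~((s -> q) \/ p))
  24. (r -> (~((r \/ s) /\ q) \/ ~((s -> q) \/ p)))
  25. (((q -> r) -> (s -> s)) /\ ((s /\ p) -> (q /\ q)))
  26. (((q /\ s) /\ ~~q) /\ (((q -> r) -> (s -> s)) /\ ((s /\ p) -> (q /\ q))))
  27. ((((q /\ s) /\ ~~q) /\ (((q -> r) -> (s -> s)) /\ ((s /\ p) -> (q /\ q)))) \/ (r /\ ~r))
  28. (((((q /\ s) /\ ~~q) /\ (((q -> r) -> (s -> s)) /\ ((s /\ p) -> (q /\ q)))) \/ (r /\ ~r)) /\ (r -> (~((r \/ s) /\ q) \/ ~((s -> q) \/ p))))
Total distinct subformulas = 28

28


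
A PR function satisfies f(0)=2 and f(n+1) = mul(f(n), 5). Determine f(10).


f(0) = 2
f(1) = mul(f(0), 5) = mul(2, 5) = 10
f(2) = mul(f(1), 5) = mul(10, 5) = 50
f(3) = mul(f(2), 5) = mul(50, 5) = 250
f(4) = mul(f(3), 5) = mul(250, 5) = 1250
f(5) = mul(f(4), 5) = mul(1250, 5) = 6250
f(6) = mul(f(5), 5) = mul(6250, 5) = 31250
f(7) = mul(f(6), 5) = mul(31250, 5) = 156250
f(8) = mul(f(7), 5) = mul(156250, 5) = 781250
f(9) = mul(f(8), 5) = mul(781250, 5) = 3906250
f(10) = mul(f(9), 5) = mul(3906250, 5) = 19531250


19531250


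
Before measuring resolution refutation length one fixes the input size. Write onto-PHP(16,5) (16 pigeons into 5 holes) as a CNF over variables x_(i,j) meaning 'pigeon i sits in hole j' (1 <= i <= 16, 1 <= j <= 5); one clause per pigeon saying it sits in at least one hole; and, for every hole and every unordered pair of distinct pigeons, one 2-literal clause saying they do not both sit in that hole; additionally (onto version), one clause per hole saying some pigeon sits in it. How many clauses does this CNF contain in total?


onto-PHP(16,5): 16 pigeons, 5 holes, 16*5 = 80 variables.
- pigeon clauses: one per pigeon -> 16 clauses
- hole clauses: 5 holes * C(16,2) = 5 * 120 -> 600 clauses
- onto clauses: one per hole -> 5 clauses
Total clauses = 16 + 600 + 5 = 621

621


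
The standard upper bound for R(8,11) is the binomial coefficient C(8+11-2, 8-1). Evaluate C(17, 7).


R(8,11) <= C(8+11-2, 8-1) = C(17, 7)
C(17, 7) = 17! / (7! * 10!)
= 19448

19448


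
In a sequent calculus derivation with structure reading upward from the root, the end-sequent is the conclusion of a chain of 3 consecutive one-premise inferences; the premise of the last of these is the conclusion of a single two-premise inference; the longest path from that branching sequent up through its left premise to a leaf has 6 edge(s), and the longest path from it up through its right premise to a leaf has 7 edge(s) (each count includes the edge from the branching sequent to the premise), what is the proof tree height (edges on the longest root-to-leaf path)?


Longest path through the left premise: 6 edges (measured from the branching sequent)
Longest path through the right premise: 7 edges
Height of the subtree rooted at the branching sequent: max(6, 7) = 7
The branching sequent sits 3 edges above the root (the chain of one-premise inferences), so height = 7 + 3 = 10

10


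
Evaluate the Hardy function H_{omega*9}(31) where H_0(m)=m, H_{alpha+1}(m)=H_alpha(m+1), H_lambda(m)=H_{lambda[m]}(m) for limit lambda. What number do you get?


H_{omega*9}(31):
For the Hardy hierarchy, H_{omega*k}(n) = 2^k * n.
2^9 = 512.
512 * 31 = 15872

15872


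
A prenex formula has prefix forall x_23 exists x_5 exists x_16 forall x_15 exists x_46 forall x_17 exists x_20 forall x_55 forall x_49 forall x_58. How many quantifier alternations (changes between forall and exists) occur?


Walk the prefix and count type changes:
  position 1: forall -> exists <-- alternation
  position 2: exists -> exists
  position 3: exists -> forall <-- alternation
  position 4: forall -> exists <-- alternation
  position 5: exists -> forall <-- alternation
  position 6: forall -> exists <-- alternation
  position 7: exists -> forall <-- alternation
  position 8: forall -> forall
  position 9: forall -> forall
Total alternations = 6

6


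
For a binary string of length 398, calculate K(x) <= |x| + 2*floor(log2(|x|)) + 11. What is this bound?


floor(log2(398)) = 8
2 * 8 = 16
K(x) <= 398 + 16 + 11 = 425

425


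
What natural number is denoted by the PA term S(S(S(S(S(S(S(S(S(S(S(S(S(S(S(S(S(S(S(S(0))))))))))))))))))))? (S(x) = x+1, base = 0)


Counting successors applied to 0:
20 applications of S to 0 = 20

20


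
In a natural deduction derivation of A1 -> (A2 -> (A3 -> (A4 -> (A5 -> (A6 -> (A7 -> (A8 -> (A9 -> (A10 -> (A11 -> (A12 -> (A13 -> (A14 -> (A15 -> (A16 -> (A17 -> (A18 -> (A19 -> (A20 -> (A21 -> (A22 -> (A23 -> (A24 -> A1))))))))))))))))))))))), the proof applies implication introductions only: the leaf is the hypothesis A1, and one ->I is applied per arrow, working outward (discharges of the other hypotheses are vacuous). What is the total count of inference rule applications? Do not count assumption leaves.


The formula has 24 arrows (->); its innermost consequent A1 is one of the antecedents,
so the proof starts from the hypothesis leaf A1 (not a rule application) and closes one arrow per ->I.
Building A1 -> (A2 -> (A3 -> (A4 -> (A5 -> (A6 -> (A7 -> (A8 -> (A9 -> (A10 -> (A11 -> (A12 -> (A13 -> (A14 -> (A15 -> (A16 -> (A17 -> (A18 -> (A19 -> (A20 -> (A21 -> (A22 -> (A23 -> (A24 -> A1))))))))))))))))))))))) therefore takes 24 nested implication introductions.
Total inference nodes = 24

24


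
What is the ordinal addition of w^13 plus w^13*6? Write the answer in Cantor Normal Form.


Ordinal addition w^13 + w^13*6:
Both terms have the same exponent 13.
w^e*c + w^e*d = w^e*(c+d).
Result = w^13*(1+6) = w^13*7

w^13*7


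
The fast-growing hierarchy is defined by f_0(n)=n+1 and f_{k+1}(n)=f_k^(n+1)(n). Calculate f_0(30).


f_0(30) = 30 + 1 = 31

31


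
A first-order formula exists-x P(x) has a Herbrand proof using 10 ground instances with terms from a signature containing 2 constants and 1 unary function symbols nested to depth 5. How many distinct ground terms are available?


Herbrand terms by depth:
Depth 0: 2 constants
Depth 1: 2 new terms (running total: 4)
Depth 2: 2 new terms (running total: 6)
Depth 3: 2 new terms (running total: 8)
Depth 4: 2 new terms (running total: 10)
Depth 5: 2 new terms (running total: 12)
Total distinct ground terms = 12

12


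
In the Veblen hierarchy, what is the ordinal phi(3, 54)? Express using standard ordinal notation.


phi(3, 54):
phi(3, beta) = eta_beta (the beta-th eta number, fixed point of zeta).
phi(3, 54) = eta_54

eta_54


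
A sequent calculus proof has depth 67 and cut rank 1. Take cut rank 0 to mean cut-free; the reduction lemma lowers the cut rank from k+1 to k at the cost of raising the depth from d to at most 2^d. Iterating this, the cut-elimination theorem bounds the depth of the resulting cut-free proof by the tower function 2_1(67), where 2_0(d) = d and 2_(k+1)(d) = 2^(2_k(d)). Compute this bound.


Each rank reduction sends depth d to at most 2^d; cut rank r needs r reductions.
2_0(67) = 67
2_1(67) = 2^67 = 147573952589676412928
Cut-free depth bound = 147573952589676412928

147573952589676412928


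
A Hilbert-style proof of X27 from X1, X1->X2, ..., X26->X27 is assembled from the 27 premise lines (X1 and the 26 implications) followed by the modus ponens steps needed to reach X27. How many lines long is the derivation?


We have 27 premise lines: X1 and 26 implications.
Each implication is detached once by MP, giving 26 MP lines.
27 premise lines + 26 MP lines = 53 total lines.

53


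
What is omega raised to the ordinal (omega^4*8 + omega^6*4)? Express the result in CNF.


omega^(omega^4*8 + omega^6*4):
In ordinal addition a term is absorbed by a following term of strictly larger exponent: 4 < 6, so omega^4*8 + omega^6*4 = omega^6*4.
omega raised to a CNF ordinal is a single CNF term: Result = omega^(omega^6*4)

omega^(omega^6*4)


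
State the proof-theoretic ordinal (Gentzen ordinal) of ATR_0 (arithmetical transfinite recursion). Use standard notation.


The proof-theoretic ordinal of ATR_0 (arithmetical transfinite recursion) is a standard result in ordinal analysis.
This ordinal is the supremum of order types of primitive recursive well-orderings
that the theory can prove to be well-ordered.
For ATR_0 (arithmetical transfinite recursion), the proof-theoretic ordinal is Gamma_0.

Gamma_0


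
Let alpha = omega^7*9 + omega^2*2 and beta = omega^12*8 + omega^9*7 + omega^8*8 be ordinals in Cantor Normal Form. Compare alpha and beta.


Compare term by term from highest exponent:
alpha = omega^7*9 + omega^2*2
beta = omega^12*8 + omega^9*7 + omega^8*8
Term 1: alpha has omega^7*9, beta has omega^12*8
Term 2: alpha has omega^2*2, beta has omega^9*7
Term 3: alpha has omega^0*0, beta has omega^8*8
Result: alpha < beta

alpha < beta


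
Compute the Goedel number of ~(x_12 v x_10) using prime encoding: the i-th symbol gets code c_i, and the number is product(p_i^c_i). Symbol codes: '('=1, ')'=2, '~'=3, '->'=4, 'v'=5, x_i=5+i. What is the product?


Formula: ~(x_12 v x_10)
Symbol codes: [3, 1, 17, 5, 15, 2]
Primes: [2, 3, 5, 7, 11, 13]
p_1^3 = 2^3 = 8
p_2^1 = 3^1 = 3
p_3^17 = 5^17 = 762939453125
p_4^5 = 7^5 = 16807
p_5^15 = 11^15 = 4177248169415651
p_6^2 = 13^2 = 169
Product = 217254358285937531146234130859375000

217254358285937531146234130859375000
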